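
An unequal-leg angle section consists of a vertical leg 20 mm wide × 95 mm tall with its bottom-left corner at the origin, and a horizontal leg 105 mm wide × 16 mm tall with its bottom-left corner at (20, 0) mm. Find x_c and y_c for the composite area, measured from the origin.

vertical leg: A = 20 × 95 = 1900.00, centroid at (10.00, 47.50).
horizontal leg: A = 105 × 16 = 1680.00, centroid at (72.50, 8.00).
ΣA = 3580.00 mm², ΣAx_c = 140800.00 mm³, ΣAy_c = 103690.00 mm³.
x_c = 140800.00/3580.00 = 39.33 mm; y_c = 103690.00/3580.00 = 28.96 mm.

x_c = 39.33 mm, y_c = 28.96 mm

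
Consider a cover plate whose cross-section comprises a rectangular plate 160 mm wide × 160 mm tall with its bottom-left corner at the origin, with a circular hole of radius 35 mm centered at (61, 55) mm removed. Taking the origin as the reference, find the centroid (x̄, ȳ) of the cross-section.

x̄ = 83.36 mm, ȳ = 84.42 mm

plate: A = 160 × 160 = 25600.00, centroid at (80.00, 80.00).
hole: A = −π·35² = -3848.45, centroid at (61.00, 55.00).
ΣA = 21751.55 mm²
ΣAx̄ = (25600.00)(80.00) + (-3848.45)(61.00) = 1813244.49 mm³
ΣAȳ = (25600.00)(80.00) + (-3848.45)(55.00) = 1836335.19 mm³
x̄ = 1813244.49 / 21751.55 = 83.36 mm
ȳ = 1836335.19 / 21751.55 = 84.42 mm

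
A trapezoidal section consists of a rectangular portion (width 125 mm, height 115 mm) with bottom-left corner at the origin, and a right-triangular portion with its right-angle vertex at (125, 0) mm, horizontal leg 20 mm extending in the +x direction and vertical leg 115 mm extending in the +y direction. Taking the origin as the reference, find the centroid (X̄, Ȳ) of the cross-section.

X̄ = 67.62 mm, Ȳ = 56.08 mm

rectangular portion: A = 125 × 115 = 14375.00, centroid at (62.50, 57.50).
triangular portion: A = ½·20·115 = 1150.00, centroid at (131.67, 38.33).
ΣA = 15525.00 mm², ΣAX̄ = 1049854.17 mm³, ΣAȲ = 870645.83 mm³.
X̄ = 1049854.17/15525.00 = 67.62 mm; Ȳ = 870645.83/15525.00 = 56.08 mm.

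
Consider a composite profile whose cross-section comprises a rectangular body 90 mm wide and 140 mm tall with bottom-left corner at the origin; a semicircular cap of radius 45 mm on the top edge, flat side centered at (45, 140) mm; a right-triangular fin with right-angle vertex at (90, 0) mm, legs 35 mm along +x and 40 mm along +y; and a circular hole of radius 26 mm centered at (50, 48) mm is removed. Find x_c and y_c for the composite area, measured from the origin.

Part | A | x̄ᵢ | ȳᵢ | A·x̄ᵢ | A·ȳᵢ
rectangular body | 12600.00 | 45.00 | 70.00 | 567000.00 | 882000.00
semicircular top | 3180.86 | 45.00 | 159.10 | 143138.82 | 506070.76
triangular fin | 700.00 | 101.67 | 13.33 | 71166.67 | 9333.33
hole | -2123.72 | 50.00 | 48.00 | -106185.83 | -101938.40
Σ | 14357.15 |  |  | 675119.65 | 1295465.69
x_c = 675119.65 / 14357.15 = 47.02 mm
y_c = 1295465.69 / 14357.15 = 90.23 mm

x_c = 47.02 mm, y_c = 90.23 mm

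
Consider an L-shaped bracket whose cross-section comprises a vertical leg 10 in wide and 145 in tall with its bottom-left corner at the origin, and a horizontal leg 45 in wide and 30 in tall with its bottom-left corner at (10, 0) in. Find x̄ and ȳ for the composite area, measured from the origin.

x̄ = 18.26 in, ȳ = 44.78 in

vertical leg: A = 10 × 145 = 1450.00, centroid at (5.00, 72.50).
horizontal leg: A = 45 × 30 = 1350.00, centroid at (32.50, 15.00).
ΣA = 2800.00 in², ΣAx̄ = 51125.00 in³, ΣAȳ = 125375.00 in³.
x̄ = 51125.00/2800.00 = 18.26 in; ȳ = 125375.00/2800.00 = 44.78 in.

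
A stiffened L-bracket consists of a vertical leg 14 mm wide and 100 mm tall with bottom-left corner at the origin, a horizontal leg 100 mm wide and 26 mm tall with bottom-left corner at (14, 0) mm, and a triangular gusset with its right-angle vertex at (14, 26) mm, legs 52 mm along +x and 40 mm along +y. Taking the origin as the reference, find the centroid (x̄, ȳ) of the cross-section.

vertical leg: A = 14 × 100 = 1400.00, centroid at (7.00, 50.00).
horizontal leg: A = 100 × 26 = 2600.00, centroid at (64.00, 13.00).
gusset: A = ½·52·40 = 1040.00, centroid at (31.33, 39.33).
ΣA = 5040.00 mm²
ΣAx̄ = (1400.00)(7.00) + (2600.00)(64.00) + (1040.00)(31.33) = 208786.67 mm³
ΣAȳ = (1400.00)(50.00) + (2600.00)(13.00) + (1040.00)(39.33) = 144706.67 mm³
x̄ = 208786.67 / 5040.00 = 41.43 mm
ȳ = 144706.67 / 5040.00 = 28.71 mm

x̄ = 41.43 mm, ȳ = 28.71 mm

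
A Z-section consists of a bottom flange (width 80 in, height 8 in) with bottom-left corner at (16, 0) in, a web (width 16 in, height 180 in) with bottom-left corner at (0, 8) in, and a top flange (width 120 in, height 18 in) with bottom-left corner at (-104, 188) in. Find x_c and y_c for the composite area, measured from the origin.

x_c = -6.37 in, y_c = 125.06 in

Part | A | x̄ᵢ | ȳᵢ | A·x̄ᵢ | A·ȳᵢ
bottom flange | 640.00 | 56.00 | 4.00 | 35840.00 | 2560.00
web | 2880.00 | 8.00 | 98.00 | 23040.00 | 282240.00
top flange | 2160.00 | -44.00 | 197.00 | -95040.00 | 425520.00
Σ | 5680.00 |  |  | -36160.00 | 710320.00
x_c = -36160.00 / 5680.00 = -6.37 in
y_c = 710320.00 / 5680.00 = 125.06 in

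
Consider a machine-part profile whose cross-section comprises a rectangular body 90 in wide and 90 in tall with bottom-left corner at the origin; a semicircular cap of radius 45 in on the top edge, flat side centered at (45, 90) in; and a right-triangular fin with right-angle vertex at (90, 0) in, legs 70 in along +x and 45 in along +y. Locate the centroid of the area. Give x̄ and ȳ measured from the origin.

x̄ = 53.37 in, ȳ = 57.18 in

Part | A | x̄ᵢ | ȳᵢ | A·x̄ᵢ | A·ȳᵢ
rectangular body | 8100.00 | 45.00 | 45.00 | 364500.00 | 364500.00
semicircular top | 3180.86 | 45.00 | 109.10 | 143138.82 | 347027.63
triangular fin | 1575.00 | 113.33 | 15.00 | 178500.00 | 23625.00
Σ | 12855.86 |  |  | 686138.82 | 735152.63
x̄ = 686138.82 / 12855.86 = 53.37 in
ȳ = 735152.63 / 12855.86 = 57.18 in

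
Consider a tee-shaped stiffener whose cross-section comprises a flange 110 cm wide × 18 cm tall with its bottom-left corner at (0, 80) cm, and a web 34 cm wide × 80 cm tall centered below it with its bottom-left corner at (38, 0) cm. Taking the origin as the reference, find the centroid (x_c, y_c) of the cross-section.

x_c = 55.00 cm, y_c = 60.64 cm

Part | A | x̄ᵢ | ȳᵢ | A·x̄ᵢ | A·ȳᵢ
web | 2720.00 | 55.00 | 40.00 | 149600.00 | 108800.00
flange | 1980.00 | 55.00 | 89.00 | 108900.00 | 176220.00
Σ | 4700.00 |  |  | 258500.00 | 285020.00
x_c = 258500.00 / 4700.00 = 55.00 cm
y_c = 285020.00 / 4700.00 = 60.64 cm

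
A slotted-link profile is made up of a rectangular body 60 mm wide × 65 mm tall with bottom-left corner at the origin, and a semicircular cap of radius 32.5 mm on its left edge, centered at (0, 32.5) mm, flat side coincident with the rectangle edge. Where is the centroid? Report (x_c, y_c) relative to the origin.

x_c = 16.93 mm, y_c = 32.50 mm

rectangular body: A = 60 × 65 = 3900.00, centroid at (30.00, 32.50).
semicircular end: A = ½π·32.5² = 1659.15, centroid at (-13.79, 32.50).
ΣA = 5559.15 mm²
ΣAx_c = (3900.00)(30.00) + (1659.15)(-13.79) = 94114.58 mm³
ΣAy_c = (3900.00)(32.50) + (1659.15)(32.50) = 180672.49 mm³
x_c = 94114.58 / 5559.15 = 16.93 mm
y_c = 180672.49 / 5559.15 = 32.50 mm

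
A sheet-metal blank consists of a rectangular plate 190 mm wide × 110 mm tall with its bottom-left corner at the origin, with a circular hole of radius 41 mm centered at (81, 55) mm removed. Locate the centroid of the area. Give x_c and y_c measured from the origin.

plate: A = 190 × 110 = 20900.00, centroid at (95.00, 55.00).
hole: A = −π·41² = -5281.02, centroid at (81.00, 55.00).
ΣA = 15618.98 mm², ΣAx_c = 1557737.60 mm³, ΣAy_c = 859044.05 mm³.
x_c = 1557737.60/15618.98 = 99.73 mm; y_c = 859044.05/15618.98 = 55.00 mm.

x_c = 99.73 mm, y_c = 55.00 mm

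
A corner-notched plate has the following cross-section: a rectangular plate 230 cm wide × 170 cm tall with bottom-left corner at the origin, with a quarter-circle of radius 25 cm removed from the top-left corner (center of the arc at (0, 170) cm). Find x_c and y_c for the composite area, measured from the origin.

x_c = 116.33 cm, y_c = 84.05 cm

plate: A = 230 × 170 = 39100.00, centroid at (115.00, 85.00).
removed quarter-circle: A = −¼π·25² = -490.87, centroid at (10.61, 159.39).
ΣA = 38609.13 cm², ΣAx_c = 4491291.67 cm³, ΣAy_c = 3245259.78 cm³.
x_c = 4491291.67/38609.13 = 116.33 cm; y_c = 3245259.78/38609.13 = 84.05 cm.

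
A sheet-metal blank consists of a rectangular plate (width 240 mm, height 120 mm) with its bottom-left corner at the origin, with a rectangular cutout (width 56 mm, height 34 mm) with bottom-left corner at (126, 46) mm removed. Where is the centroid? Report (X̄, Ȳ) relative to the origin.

X̄ = 117.59 mm, Ȳ = 59.79 mm

Part | A | x̄ᵢ | ȳᵢ | A·x̄ᵢ | A·ȳᵢ
plate | 28800.00 | 120.00 | 60.00 | 3456000.00 | 1728000.00
hole | -1904.00 | 154.00 | 63.00 | -293216.00 | -119952.00
Σ | 26896.00 |  |  | 3162784.00 | 1608048.00
X̄ = 3162784.00 / 26896.00 = 117.59 mm
Ȳ = 1608048.00 / 26896.00 = 59.79 mm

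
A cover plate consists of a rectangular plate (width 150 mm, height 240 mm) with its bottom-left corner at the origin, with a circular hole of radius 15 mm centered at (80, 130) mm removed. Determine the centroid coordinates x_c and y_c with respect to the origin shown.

plate: A = 150 × 240 = 36000.00, centroid at (75.00, 120.00).
hole: A = −π·15² = -706.86, centroid at (80.00, 130.00).
ΣA = 35293.14 mm²
ΣAx_c = (36000.00)(75.00) + (-706.86)(80.00) = 2643451.33 mm³
ΣAy_c = (36000.00)(120.00) + (-706.86)(130.00) = 4228108.41 mm³
x_c = 2643451.33 / 35293.14 = 74.90 mm
y_c = 4228108.41 / 35293.14 = 119.80 mm

x_c = 74.90 mm, y_c = 119.80 mm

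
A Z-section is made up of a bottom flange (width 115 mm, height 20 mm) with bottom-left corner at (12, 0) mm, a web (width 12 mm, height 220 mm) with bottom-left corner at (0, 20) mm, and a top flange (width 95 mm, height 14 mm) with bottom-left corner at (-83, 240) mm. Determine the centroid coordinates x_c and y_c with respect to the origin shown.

x_c = 20.49 mm, y_c = 110.80 mm

bottom flange: A = 115 × 20 = 2300.00, centroid at (69.50, 10.00).
web: A = 12 × 220 = 2640.00, centroid at (6.00, 130.00).
top flange: A = 95 × 14 = 1330.00, centroid at (-35.50, 247.00).
ΣA = 6270.00 mm², ΣAx_c = 128475.00 mm³, ΣAy_c = 694710.00 mm³.
x_c = 128475.00/6270.00 = 20.49 mm; y_c = 694710.00/6270.00 = 110.80 mm.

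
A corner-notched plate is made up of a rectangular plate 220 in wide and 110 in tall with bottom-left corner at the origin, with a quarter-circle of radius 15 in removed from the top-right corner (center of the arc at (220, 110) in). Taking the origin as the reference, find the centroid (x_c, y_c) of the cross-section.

x_c = 109.24 in, y_c = 54.64 in

plate: A = 220 × 110 = 24200.00, centroid at (110.00, 55.00).
removed quarter-circle: A = −¼π·15² = -176.71, centroid at (213.63, 103.63).
ΣA = 24023.29 in²
ΣAx_c = (24200.00)(110.00) + (-176.71)(213.63) = 2624247.79 in³
ΣAy_c = (24200.00)(55.00) + (-176.71)(103.63) = 1312686.40 in³
x_c = 2624247.79 / 24023.29 = 109.24 in
y_c = 1312686.40 / 24023.29 = 54.64 in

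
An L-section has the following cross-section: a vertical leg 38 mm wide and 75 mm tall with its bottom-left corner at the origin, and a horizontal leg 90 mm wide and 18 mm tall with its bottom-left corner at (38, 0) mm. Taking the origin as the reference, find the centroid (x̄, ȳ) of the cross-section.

x̄ = 42.19 mm, ȳ = 27.17 mm

Part | A | x̄ᵢ | ȳᵢ | A·x̄ᵢ | A·ȳᵢ
vertical leg | 2850.00 | 19.00 | 37.50 | 54150.00 | 106875.00
horizontal leg | 1620.00 | 83.00 | 9.00 | 134460.00 | 14580.00
Σ | 4470.00 |  |  | 188610.00 | 121455.00
x̄ = 188610.00 / 4470.00 = 42.19 mm
ȳ = 121455.00 / 4470.00 = 27.17 mm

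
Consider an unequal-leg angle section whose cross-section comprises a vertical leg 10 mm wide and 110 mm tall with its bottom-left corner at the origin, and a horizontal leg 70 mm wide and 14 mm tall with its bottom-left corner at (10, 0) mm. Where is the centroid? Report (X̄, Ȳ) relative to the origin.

Part | A | x̄ᵢ | ȳᵢ | A·x̄ᵢ | A·ȳᵢ
vertical leg | 1100.00 | 5.00 | 55.00 | 5500.00 | 60500.00
horizontal leg | 980.00 | 45.00 | 7.00 | 44100.00 | 6860.00
Σ | 2080.00 |  |  | 49600.00 | 67360.00
X̄ = 49600.00 / 2080.00 = 23.85 mm
Ȳ = 67360.00 / 2080.00 = 32.38 mm

X̄ = 23.85 mm, Ȳ = 32.38 mm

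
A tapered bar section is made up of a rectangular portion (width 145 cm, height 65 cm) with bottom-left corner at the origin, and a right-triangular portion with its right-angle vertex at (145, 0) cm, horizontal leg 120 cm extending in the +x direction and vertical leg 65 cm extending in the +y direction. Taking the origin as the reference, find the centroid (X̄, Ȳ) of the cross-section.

rectangular portion: A = 145 × 65 = 9425.00, centroid at (72.50, 32.50).
triangular portion: A = ½·120·65 = 3900.00, centroid at (185.00, 21.67).
ΣA = 13325.00 cm², ΣAX̄ = 1404812.50 cm³, ΣAȲ = 390812.50 cm³.
X̄ = 1404812.50/13325.00 = 105.43 cm; Ȳ = 390812.50/13325.00 = 29.33 cm.

X̄ = 105.43 cm, Ȳ = 29.33 cm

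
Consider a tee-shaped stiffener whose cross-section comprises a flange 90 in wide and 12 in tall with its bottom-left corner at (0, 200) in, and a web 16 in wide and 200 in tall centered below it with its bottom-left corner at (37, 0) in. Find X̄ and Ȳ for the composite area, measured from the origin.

X̄ = 45.00 in, Ȳ = 126.75 in

web: A = 16 × 200 = 3200.00, centroid at (45.00, 100.00).
flange: A = 90 × 12 = 1080.00, centroid at (45.00, 206.00).
ΣA = 4280.00 in²
ΣAX̄ = (3200.00)(45.00) + (1080.00)(45.00) = 192600.00 in³
ΣAȲ = (3200.00)(100.00) + (1080.00)(206.00) = 542480.00 in³
X̄ = 192600.00 / 4280.00 = 45.00 in
Ȳ = 542480.00 / 4280.00 = 126.75 in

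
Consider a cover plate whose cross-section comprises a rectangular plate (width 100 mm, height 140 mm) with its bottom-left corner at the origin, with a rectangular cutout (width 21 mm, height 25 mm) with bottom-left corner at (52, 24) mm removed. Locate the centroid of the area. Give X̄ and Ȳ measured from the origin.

plate: A = 100 × 140 = 14000.00, centroid at (50.00, 70.00).
hole: A = −(21 × 25) = -525.00, centroid at (62.50, 36.50).
ΣA = 13475.00 mm², ΣAX̄ = 667187.50 mm³, ΣAȲ = 960837.50 mm³.
X̄ = 667187.50/13475.00 = 49.51 mm; Ȳ = 960837.50/13475.00 = 71.31 mm.

X̄ = 49.51 mm, Ȳ = 71.31 mm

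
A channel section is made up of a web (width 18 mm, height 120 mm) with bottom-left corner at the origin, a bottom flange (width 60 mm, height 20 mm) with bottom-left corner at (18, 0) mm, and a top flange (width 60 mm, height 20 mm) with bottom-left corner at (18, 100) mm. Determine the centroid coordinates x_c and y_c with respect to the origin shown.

Part | A | x̄ᵢ | ȳᵢ | A·x̄ᵢ | A·ȳᵢ
web | 2160.00 | 9.00 | 60.00 | 19440.00 | 129600.00
bottom flange | 1200.00 | 48.00 | 10.00 | 57600.00 | 12000.00
top flange | 1200.00 | 48.00 | 110.00 | 57600.00 | 132000.00
Σ | 4560.00 |  |  | 134640.00 | 273600.00
x_c = 134640.00 / 4560.00 = 29.53 mm
y_c = 273600.00 / 4560.00 = 60.00 mm

x_c = 29.53 mm, y_c = 60.00 mm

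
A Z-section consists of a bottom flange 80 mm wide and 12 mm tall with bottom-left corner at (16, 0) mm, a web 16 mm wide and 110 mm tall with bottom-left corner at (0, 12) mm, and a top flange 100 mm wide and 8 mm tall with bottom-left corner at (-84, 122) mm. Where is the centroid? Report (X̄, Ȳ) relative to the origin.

X̄ = 11.55 mm, Ȳ = 63.77 mm

bottom flange: A = 80 × 12 = 960.00, centroid at (56.00, 6.00).
web: A = 16 × 110 = 1760.00, centroid at (8.00, 67.00).
top flange: A = 100 × 8 = 800.00, centroid at (-34.00, 126.00).
ΣA = 3520.00 mm², ΣAX̄ = 40640.00 mm³, ΣAȲ = 224480.00 mm³.
X̄ = 40640.00/3520.00 = 11.55 mm; Ȳ = 224480.00/3520.00 = 63.77 mm.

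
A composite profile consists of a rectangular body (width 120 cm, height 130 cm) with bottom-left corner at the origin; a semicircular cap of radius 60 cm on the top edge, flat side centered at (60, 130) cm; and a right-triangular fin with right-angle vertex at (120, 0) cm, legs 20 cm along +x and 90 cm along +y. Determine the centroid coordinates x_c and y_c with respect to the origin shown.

x_c = 62.71 cm, y_c = 86.67 cm

Part | A | x̄ᵢ | ȳᵢ | A·x̄ᵢ | A·ȳᵢ
rectangular body | 15600.00 | 60.00 | 65.00 | 936000.00 | 1014000.00
semicircular top | 5654.87 | 60.00 | 155.46 | 339292.01 | 879132.68
triangular fin | 900.00 | 126.67 | 30.00 | 114000.00 | 27000.00
Σ | 22154.87 |  |  | 1389292.01 | 1920132.68
x_c = 1389292.01 / 22154.87 = 62.71 cm
y_c = 1920132.68 / 22154.87 = 86.67 cm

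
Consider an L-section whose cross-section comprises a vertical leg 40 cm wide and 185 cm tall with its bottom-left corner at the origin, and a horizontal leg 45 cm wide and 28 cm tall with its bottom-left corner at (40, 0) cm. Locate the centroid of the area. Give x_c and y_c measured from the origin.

Part | A | x̄ᵢ | ȳᵢ | A·x̄ᵢ | A·ȳᵢ
vertical leg | 7400.00 | 20.00 | 92.50 | 148000.00 | 684500.00
horizontal leg | 1260.00 | 62.50 | 14.00 | 78750.00 | 17640.00
Σ | 8660.00 |  |  | 226750.00 | 702140.00
x_c = 226750.00 / 8660.00 = 26.18 cm
y_c = 702140.00 / 8660.00 = 81.08 cm

x_c = 26.18 cm, y_c = 81.08 cm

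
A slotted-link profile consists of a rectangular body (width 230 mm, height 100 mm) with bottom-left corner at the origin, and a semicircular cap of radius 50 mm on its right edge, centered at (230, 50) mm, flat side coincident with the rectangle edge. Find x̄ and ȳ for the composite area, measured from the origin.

rectangular body: A = 230 × 100 = 23000.00, centroid at (115.00, 50.00).
semicircular end: A = ½π·50² = 3926.99, centroid at (251.22, 50.00).
ΣA = 26926.99 mm²
ΣAx̄ = (23000.00)(115.00) + (3926.99)(251.22) = 3631541.22 mm³
ΣAȳ = (23000.00)(50.00) + (3926.99)(50.00) = 1346349.54 mm³
x̄ = 3631541.22 / 26926.99 = 134.87 mm
ȳ = 1346349.54 / 26926.99 = 50.00 mm

x̄ = 134.87 mm, ȳ = 50.00 mm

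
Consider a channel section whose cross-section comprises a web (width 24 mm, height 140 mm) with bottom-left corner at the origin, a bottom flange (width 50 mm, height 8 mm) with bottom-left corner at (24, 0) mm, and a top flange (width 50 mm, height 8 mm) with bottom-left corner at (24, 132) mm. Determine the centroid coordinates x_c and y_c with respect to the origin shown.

x_c = 19.12 mm, y_c = 70.00 mm

web: A = 24 × 140 = 3360.00, centroid at (12.00, 70.00).
bottom flange: A = 50 × 8 = 400.00, centroid at (49.00, 4.00).
top flange: A = 50 × 8 = 400.00, centroid at (49.00, 136.00).
ΣA = 4160.00 mm²
ΣAx_c = (3360.00)(12.00) + (400.00)(49.00) + (400.00)(49.00) = 79520.00 mm³
ΣAy_c = (3360.00)(70.00) + (400.00)(4.00) + (400.00)(136.00) = 291200.00 mm³
x_c = 79520.00 / 4160.00 = 19.12 mm
y_c = 291200.00 / 4160.00 = 70.00 mm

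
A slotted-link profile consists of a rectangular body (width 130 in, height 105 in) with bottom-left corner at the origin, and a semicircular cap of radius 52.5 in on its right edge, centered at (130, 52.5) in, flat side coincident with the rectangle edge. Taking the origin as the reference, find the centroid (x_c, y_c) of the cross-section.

rectangular body: A = 130 × 105 = 13650.00, centroid at (65.00, 52.50).
semicircular end: A = ½π·52.5² = 4329.51, centroid at (152.28, 52.50).
ΣA = 17979.51 in²
ΣAx_c = (13650.00)(65.00) + (4329.51)(152.28) = 1546554.71 in³
ΣAy_c = (13650.00)(52.50) + (4329.51)(52.50) = 943924.14 in³
x_c = 1546554.71 / 17979.51 = 86.02 in
y_c = 943924.14 / 17979.51 = 52.50 in

x_c = 86.02 in, y_c = 52.50 in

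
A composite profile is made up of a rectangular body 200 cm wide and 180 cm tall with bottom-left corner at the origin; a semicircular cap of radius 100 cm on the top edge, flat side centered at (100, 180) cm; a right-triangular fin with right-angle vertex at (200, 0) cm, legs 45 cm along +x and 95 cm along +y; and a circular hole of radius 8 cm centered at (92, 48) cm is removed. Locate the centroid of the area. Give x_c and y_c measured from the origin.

rectangular body: A = 200 × 180 = 36000.00, centroid at (100.00, 90.00).
semicircular top: A = ½π·100² = 15707.96, centroid at (100.00, 222.44).
triangular fin: A = ½·45·95 = 2137.50, centroid at (215.00, 31.67).
hole: A = −π·8² = -201.06, centroid at (92.00, 48.00).
ΣA = 53644.40 cm², ΣAx_c = 5611861.13 cm³, ΣAy_c = 6792136.58 cm³.
x_c = 5611861.13/53644.40 = 104.61 cm; y_c = 6792136.58/53644.40 = 126.61 cm.

x_c = 104.61 cm, y_c = 126.61 cm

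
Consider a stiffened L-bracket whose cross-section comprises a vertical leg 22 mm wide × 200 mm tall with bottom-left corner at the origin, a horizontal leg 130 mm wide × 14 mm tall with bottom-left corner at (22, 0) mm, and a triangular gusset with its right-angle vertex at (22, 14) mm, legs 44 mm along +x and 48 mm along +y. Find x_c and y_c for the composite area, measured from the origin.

vertical leg: A = 22 × 200 = 4400.00, centroid at (11.00, 100.00).
horizontal leg: A = 130 × 14 = 1820.00, centroid at (87.00, 7.00).
gusset: A = ½·44·48 = 1056.00, centroid at (36.67, 30.00).
ΣA = 7276.00 mm²
ΣAx_c = (4400.00)(11.00) + (1820.00)(87.00) + (1056.00)(36.67) = 245460.00 mm³
ΣAy_c = (4400.00)(100.00) + (1820.00)(7.00) + (1056.00)(30.00) = 484420.00 mm³
x_c = 245460.00 / 7276.00 = 33.74 mm
y_c = 484420.00 / 7276.00 = 66.58 mm

x_c = 33.74 mm, y_c = 66.58 mm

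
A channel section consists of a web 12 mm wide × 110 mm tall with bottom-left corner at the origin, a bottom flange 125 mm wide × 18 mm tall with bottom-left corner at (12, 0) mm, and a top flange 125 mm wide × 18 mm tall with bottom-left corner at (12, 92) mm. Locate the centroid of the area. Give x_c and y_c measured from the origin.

x_c = 58.96 mm, y_c = 55.00 mm

web: A = 12 × 110 = 1320.00, centroid at (6.00, 55.00).
bottom flange: A = 125 × 18 = 2250.00, centroid at (74.50, 9.00).
top flange: A = 125 × 18 = 2250.00, centroid at (74.50, 101.00).
ΣA = 5820.00 mm², ΣAx_c = 343170.00 mm³, ΣAy_c = 320100.00 mm³.
x_c = 343170.00/5820.00 = 58.96 mm; y_c = 320100.00/5820.00 = 55.00 mm.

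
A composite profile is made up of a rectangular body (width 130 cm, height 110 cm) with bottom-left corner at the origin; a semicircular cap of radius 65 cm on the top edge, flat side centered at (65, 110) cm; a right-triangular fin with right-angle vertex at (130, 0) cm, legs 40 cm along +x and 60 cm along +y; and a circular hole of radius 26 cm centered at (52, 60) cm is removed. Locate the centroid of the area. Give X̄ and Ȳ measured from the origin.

Part | A | x̄ᵢ | ȳᵢ | A·x̄ᵢ | A·ȳᵢ
rectangular body | 14300.00 | 65.00 | 55.00 | 929500.00 | 786500.00
semicircular top | 6636.61 | 65.00 | 137.59 | 431379.94 | 913110.93
triangular fin | 1200.00 | 143.33 | 20.00 | 172000.00 | 24000.00
hole | -2123.72 | 52.00 | 60.00 | -110433.26 | -127423.00
Σ | 20012.90 |  |  | 1422446.68 | 1596187.93
X̄ = 1422446.68 / 20012.90 = 71.08 cm
Ȳ = 1596187.93 / 20012.90 = 79.76 cm

X̄ = 71.08 cm, Ȳ = 79.76 cm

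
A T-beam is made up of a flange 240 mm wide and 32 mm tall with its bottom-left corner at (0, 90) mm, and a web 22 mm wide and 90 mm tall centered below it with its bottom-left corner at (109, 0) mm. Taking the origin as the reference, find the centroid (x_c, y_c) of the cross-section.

x_c = 120.00 mm, y_c = 93.50 mm

web: A = 22 × 90 = 1980.00, centroid at (120.00, 45.00).
flange: A = 240 × 32 = 7680.00, centroid at (120.00, 106.00).
ΣA = 9660.00 mm²
ΣAx_c = (1980.00)(120.00) + (7680.00)(120.00) = 1159200.00 mm³
ΣAy_c = (1980.00)(45.00) + (7680.00)(106.00) = 903180.00 mm³
x_c = 1159200.00 / 9660.00 = 120.00 mm
y_c = 903180.00 / 9660.00 = 93.50 mm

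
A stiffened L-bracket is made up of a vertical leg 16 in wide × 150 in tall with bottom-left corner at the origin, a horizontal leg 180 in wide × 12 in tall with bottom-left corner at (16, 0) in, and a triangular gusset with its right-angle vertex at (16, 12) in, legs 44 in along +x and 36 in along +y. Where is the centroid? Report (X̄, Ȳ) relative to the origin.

vertical leg: A = 16 × 150 = 2400.00, centroid at (8.00, 75.00).
horizontal leg: A = 180 × 12 = 2160.00, centroid at (106.00, 6.00).
gusset: A = ½·44·36 = 792.00, centroid at (30.67, 24.00).
ΣA = 5352.00 in², ΣAX̄ = 272448.00 in³, ΣAȲ = 211968.00 in³.
X̄ = 272448.00/5352.00 = 50.91 in; Ȳ = 211968.00/5352.00 = 39.61 in.

X̄ = 50.91 in, Ȳ = 39.61 in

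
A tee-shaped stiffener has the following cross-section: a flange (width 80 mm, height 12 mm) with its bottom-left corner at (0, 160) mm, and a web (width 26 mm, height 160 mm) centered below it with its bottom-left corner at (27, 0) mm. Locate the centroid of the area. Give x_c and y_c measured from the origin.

web: A = 26 × 160 = 4160.00, centroid at (40.00, 80.00).
flange: A = 80 × 12 = 960.00, centroid at (40.00, 166.00).
ΣA = 5120.00 mm²
ΣAx_c = (4160.00)(40.00) + (960.00)(40.00) = 204800.00 mm³
ΣAy_c = (4160.00)(80.00) + (960.00)(166.00) = 492160.00 mm³
x_c = 204800.00 / 5120.00 = 40.00 mm
y_c = 492160.00 / 5120.00 = 96.12 mm

x_c = 40.00 mm, y_c = 96.12 mm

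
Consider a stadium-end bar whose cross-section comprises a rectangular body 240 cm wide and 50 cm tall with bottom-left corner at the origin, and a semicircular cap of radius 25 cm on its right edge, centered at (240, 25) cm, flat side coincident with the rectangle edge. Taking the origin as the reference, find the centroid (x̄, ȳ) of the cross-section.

x̄ = 129.88 cm, ȳ = 25.00 cm

Part | A | x̄ᵢ | ȳᵢ | A·x̄ᵢ | A·ȳᵢ
rectangular body | 12000.00 | 120.00 | 25.00 | 1440000.00 | 300000.00
semicircular end | 981.75 | 250.61 | 25.00 | 246036.12 | 24543.69
Σ | 12981.75 |  |  | 1686036.12 | 324543.69
x̄ = 1686036.12 / 12981.75 = 129.88 cm
ȳ = 324543.69 / 12981.75 = 25.00 cm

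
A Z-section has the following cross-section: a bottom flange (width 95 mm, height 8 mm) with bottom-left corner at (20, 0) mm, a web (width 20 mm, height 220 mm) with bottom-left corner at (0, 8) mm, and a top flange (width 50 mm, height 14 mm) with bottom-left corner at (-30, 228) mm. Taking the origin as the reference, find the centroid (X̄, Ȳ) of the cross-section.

bottom flange: A = 95 × 8 = 760.00, centroid at (67.50, 4.00).
web: A = 20 × 220 = 4400.00, centroid at (10.00, 118.00).
top flange: A = 50 × 14 = 700.00, centroid at (-5.00, 235.00).
ΣA = 5860.00 mm²
ΣAX̄ = (760.00)(67.50) + (4400.00)(10.00) + (700.00)(-5.00) = 91800.00 mm³
ΣAȲ = (760.00)(4.00) + (4400.00)(118.00) + (700.00)(235.00) = 686740.00 mm³
X̄ = 91800.00 / 5860.00 = 15.67 mm
Ȳ = 686740.00 / 5860.00 = 117.19 mm

X̄ = 15.67 mm, Ȳ = 117.19 mm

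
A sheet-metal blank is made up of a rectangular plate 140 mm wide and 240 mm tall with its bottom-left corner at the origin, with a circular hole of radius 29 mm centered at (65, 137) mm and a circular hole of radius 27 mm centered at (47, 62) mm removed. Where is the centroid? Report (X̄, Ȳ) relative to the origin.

plate: A = 140 × 240 = 33600.00, centroid at (70.00, 120.00).
hole 1: A = −π·29² = -2642.08, centroid at (65.00, 137.00).
hole 2: A = −π·27² = -2290.22, centroid at (47.00, 62.00).
ΣA = 28667.70 mm²
ΣAX̄ = (33600.00)(70.00) + (-2642.08)(65.00) + (-2290.22)(47.00) = 2072624.45 mm³
ΣAȲ = (33600.00)(120.00) + (-2642.08)(137.00) + (-2290.22)(62.00) = 3528041.41 mm³
X̄ = 2072624.45 / 28667.70 = 72.30 mm
Ȳ = 3528041.41 / 28667.70 = 123.07 mm

X̄ = 72.30 mm, Ȳ = 123.07 mm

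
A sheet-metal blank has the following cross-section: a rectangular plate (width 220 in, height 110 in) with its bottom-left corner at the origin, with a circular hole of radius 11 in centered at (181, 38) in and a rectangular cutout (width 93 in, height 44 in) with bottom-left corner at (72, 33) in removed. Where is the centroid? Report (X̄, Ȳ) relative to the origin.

X̄ = 106.87 in, Ȳ = 55.33 in

plate: A = 220 × 110 = 24200.00, centroid at (110.00, 55.00).
hole 1: A = −π·11² = -380.13, centroid at (181.00, 38.00).
hole 2: A = −(93 × 44) = -4092.00, centroid at (118.50, 55.00).
ΣA = 19727.87 in²
ΣAX̄ = (24200.00)(110.00) + (-380.13)(181.00) + (-4092.00)(118.50) = 2108293.98 in³
ΣAȲ = (24200.00)(55.00) + (-380.13)(38.00) + (-4092.00)(55.00) = 1091494.96 in³
X̄ = 2108293.98 / 19727.87 = 106.87 in
Ȳ = 1091494.96 / 19727.87 = 55.33 in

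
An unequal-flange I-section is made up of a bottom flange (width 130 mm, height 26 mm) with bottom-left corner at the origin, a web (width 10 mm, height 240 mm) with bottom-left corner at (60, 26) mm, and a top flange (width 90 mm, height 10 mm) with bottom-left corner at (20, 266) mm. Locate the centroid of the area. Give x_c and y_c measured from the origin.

x_c = 65.00 mm, y_c = 95.54 mm

Part | A | x̄ᵢ | ȳᵢ | A·x̄ᵢ | A·ȳᵢ
bottom flange | 3380.00 | 65.00 | 13.00 | 219700.00 | 43940.00
web | 2400.00 | 65.00 | 146.00 | 156000.00 | 350400.00
top flange | 900.00 | 65.00 | 271.00 | 58500.00 | 243900.00
Σ | 6680.00 |  |  | 434200.00 | 638240.00
x_c = 434200.00 / 6680.00 = 65.00 mm
y_c = 638240.00 / 6680.00 = 95.54 mm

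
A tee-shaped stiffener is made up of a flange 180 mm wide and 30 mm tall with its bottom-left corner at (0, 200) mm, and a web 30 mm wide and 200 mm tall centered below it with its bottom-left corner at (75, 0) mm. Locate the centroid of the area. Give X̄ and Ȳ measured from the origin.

X̄ = 90.00 mm, Ȳ = 154.47 mm

web: A = 30 × 200 = 6000.00, centroid at (90.00, 100.00).
flange: A = 180 × 30 = 5400.00, centroid at (90.00, 215.00).
ΣA = 11400.00 mm²
ΣAX̄ = (6000.00)(90.00) + (5400.00)(90.00) = 1026000.00 mm³
ΣAȲ = (6000.00)(100.00) + (5400.00)(215.00) = 1761000.00 mm³
X̄ = 1026000.00 / 11400.00 = 90.00 mm
Ȳ = 1761000.00 / 11400.00 = 154.47 mm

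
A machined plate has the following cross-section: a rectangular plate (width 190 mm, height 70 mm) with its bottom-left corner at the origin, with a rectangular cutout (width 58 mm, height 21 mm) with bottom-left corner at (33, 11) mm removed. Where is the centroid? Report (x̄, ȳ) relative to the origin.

x̄ = 98.33 mm, ȳ = 36.36 mm

plate: A = 190 × 70 = 13300.00, centroid at (95.00, 35.00).
hole: A = −(58 × 21) = -1218.00, centroid at (62.00, 21.50).
ΣA = 12082.00 mm²
ΣAx̄ = (13300.00)(95.00) + (-1218.00)(62.00) = 1187984.00 mm³
ΣAȳ = (13300.00)(35.00) + (-1218.00)(21.50) = 439313.00 mm³
x̄ = 1187984.00 / 12082.00 = 98.33 mm
ȳ = 439313.00 / 12082.00 = 36.36 mm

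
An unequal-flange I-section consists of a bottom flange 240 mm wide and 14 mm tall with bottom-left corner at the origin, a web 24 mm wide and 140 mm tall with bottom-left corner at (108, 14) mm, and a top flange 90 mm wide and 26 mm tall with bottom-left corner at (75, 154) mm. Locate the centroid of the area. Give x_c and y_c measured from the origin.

bottom flange: A = 240 × 14 = 3360.00, centroid at (120.00, 7.00).
web: A = 24 × 140 = 3360.00, centroid at (120.00, 84.00).
top flange: A = 90 × 26 = 2340.00, centroid at (120.00, 167.00).
ΣA = 9060.00 mm²
ΣAx_c = (3360.00)(120.00) + (3360.00)(120.00) + (2340.00)(120.00) = 1087200.00 mm³
ΣAy_c = (3360.00)(7.00) + (3360.00)(84.00) + (2340.00)(167.00) = 696540.00 mm³
x_c = 1087200.00 / 9060.00 = 120.00 mm
y_c = 696540.00 / 9060.00 = 76.88 mm

x_c = 120.00 mm, y_c = 76.88 mm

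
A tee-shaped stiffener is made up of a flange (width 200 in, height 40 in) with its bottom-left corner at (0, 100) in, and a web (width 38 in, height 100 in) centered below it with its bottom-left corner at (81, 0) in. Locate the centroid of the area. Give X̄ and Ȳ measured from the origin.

X̄ = 100.00 in, Ȳ = 97.46 in

web: A = 38 × 100 = 3800.00, centroid at (100.00, 50.00).
flange: A = 200 × 40 = 8000.00, centroid at (100.00, 120.00).
ΣA = 11800.00 in², ΣAX̄ = 1180000.00 in³, ΣAȲ = 1150000.00 in³.
X̄ = 1180000.00/11800.00 = 100.00 in; Ȳ = 1150000.00/11800.00 = 97.46 in.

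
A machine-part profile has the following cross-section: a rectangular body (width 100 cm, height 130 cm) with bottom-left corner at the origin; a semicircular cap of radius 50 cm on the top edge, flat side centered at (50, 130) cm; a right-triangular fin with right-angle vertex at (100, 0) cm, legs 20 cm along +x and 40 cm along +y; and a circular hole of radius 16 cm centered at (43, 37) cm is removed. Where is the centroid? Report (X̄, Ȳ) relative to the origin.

X̄ = 51.71 cm, Ȳ = 85.60 cm

rectangular body: A = 100 × 130 = 13000.00, centroid at (50.00, 65.00).
semicircular top: A = ½π·50² = 3926.99, centroid at (50.00, 151.22).
triangular fin: A = ½·20·40 = 400.00, centroid at (106.67, 13.33).
hole: A = −π·16² = -804.25, centroid at (43.00, 37.00).
ΣA = 16522.74 cm², ΣAX̄ = 854433.56 cm³, ΣAȲ = 1414418.31 cm³.
X̄ = 854433.56/16522.74 = 51.71 cm; Ȳ = 1414418.31/16522.74 = 85.60 cm.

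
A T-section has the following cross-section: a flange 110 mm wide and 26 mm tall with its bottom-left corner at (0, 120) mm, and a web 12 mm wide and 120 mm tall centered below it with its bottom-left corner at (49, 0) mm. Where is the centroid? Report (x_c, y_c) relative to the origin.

web: A = 12 × 120 = 1440.00, centroid at (55.00, 60.00).
flange: A = 110 × 26 = 2860.00, centroid at (55.00, 133.00).
ΣA = 4300.00 mm²
ΣAx_c = (1440.00)(55.00) + (2860.00)(55.00) = 236500.00 mm³
ΣAy_c = (1440.00)(60.00) + (2860.00)(133.00) = 466780.00 mm³
x_c = 236500.00 / 4300.00 = 55.00 mm
y_c = 466780.00 / 4300.00 = 108.55 mm

x_c = 55.00 mm, y_c = 108.55 mm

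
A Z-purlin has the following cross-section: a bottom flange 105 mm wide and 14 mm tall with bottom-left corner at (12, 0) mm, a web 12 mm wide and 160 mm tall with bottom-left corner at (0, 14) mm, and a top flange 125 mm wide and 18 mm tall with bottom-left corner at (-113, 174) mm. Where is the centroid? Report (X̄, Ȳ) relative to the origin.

X̄ = -1.29 mm, Ȳ = 106.83 mm

bottom flange: A = 105 × 14 = 1470.00, centroid at (64.50, 7.00).
web: A = 12 × 160 = 1920.00, centroid at (6.00, 94.00).
top flange: A = 125 × 18 = 2250.00, centroid at (-50.50, 183.00).
ΣA = 5640.00 mm²
ΣAX̄ = (1470.00)(64.50) + (1920.00)(6.00) + (2250.00)(-50.50) = -7290.00 mm³
ΣAȲ = (1470.00)(7.00) + (1920.00)(94.00) + (2250.00)(183.00) = 602520.00 mm³
X̄ = -7290.00 / 5640.00 = -1.29 mm
Ȳ = 602520.00 / 5640.00 = 106.83 mm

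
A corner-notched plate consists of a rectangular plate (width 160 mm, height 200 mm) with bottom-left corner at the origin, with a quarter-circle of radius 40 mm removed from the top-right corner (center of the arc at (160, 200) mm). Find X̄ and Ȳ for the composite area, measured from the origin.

Part | A | x̄ᵢ | ȳᵢ | A·x̄ᵢ | A·ȳᵢ
plate | 32000.00 | 80.00 | 100.00 | 2560000.00 | 3200000.00
removed quarter-circle | -1256.64 | 143.02 | 183.02 | -179728.60 | -229994.08
Σ | 30743.36 |  |  | 2380271.40 | 2970005.92
X̄ = 2380271.40 / 30743.36 = 77.42 mm
Ȳ = 2970005.92 / 30743.36 = 96.61 mm

X̄ = 77.42 mm, Ȳ = 96.61 mm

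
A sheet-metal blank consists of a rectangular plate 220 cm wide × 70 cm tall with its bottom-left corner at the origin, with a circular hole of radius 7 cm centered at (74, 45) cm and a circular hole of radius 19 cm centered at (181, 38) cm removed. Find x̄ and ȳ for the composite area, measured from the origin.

plate: A = 220 × 70 = 15400.00, centroid at (110.00, 35.00).
hole 1: A = −π·7² = -153.94, centroid at (74.00, 45.00).
hole 2: A = −π·19² = -1134.11, centroid at (181.00, 38.00).
ΣA = 14111.95 cm²
ΣAx̄ = (15400.00)(110.00) + (-153.94)(74.00) + (-1134.11)(181.00) = 1477333.78 cm³
ΣAȳ = (15400.00)(35.00) + (-153.94)(45.00) + (-1134.11)(38.00) = 488976.42 cm³
x̄ = 1477333.78 / 14111.95 = 104.69 cm
ȳ = 488976.42 / 14111.95 = 34.65 cm

x̄ = 104.69 cm, ȳ = 34.65 cm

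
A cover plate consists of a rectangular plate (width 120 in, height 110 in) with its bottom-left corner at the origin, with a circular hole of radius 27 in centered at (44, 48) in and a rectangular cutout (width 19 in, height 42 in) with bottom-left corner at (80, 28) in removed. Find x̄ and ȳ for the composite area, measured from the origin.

x̄ = 61.30 in, ȳ = 57.06 in

plate: A = 120 × 110 = 13200.00, centroid at (60.00, 55.00).
hole 1: A = −π·27² = -2290.22, centroid at (44.00, 48.00).
hole 2: A = −(19 × 42) = -798.00, centroid at (89.50, 49.00).
ΣA = 10111.78 in²
ΣAx̄ = (13200.00)(60.00) + (-2290.22)(44.00) + (-798.00)(89.50) = 619809.27 in³
ΣAȳ = (13200.00)(55.00) + (-2290.22)(48.00) + (-798.00)(49.00) = 576967.39 in³
x̄ = 619809.27 / 10111.78 = 61.30 in
ȳ = 576967.39 / 10111.78 = 57.06 in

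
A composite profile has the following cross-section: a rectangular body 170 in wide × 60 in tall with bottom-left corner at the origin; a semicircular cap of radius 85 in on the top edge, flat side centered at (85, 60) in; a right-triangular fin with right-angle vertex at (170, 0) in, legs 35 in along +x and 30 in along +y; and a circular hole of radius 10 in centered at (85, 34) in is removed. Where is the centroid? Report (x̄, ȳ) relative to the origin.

x̄ = 87.33 in, ȳ = 63.92 in

Part | A | x̄ᵢ | ȳᵢ | A·x̄ᵢ | A·ȳᵢ
rectangular body | 10200.00 | 85.00 | 30.00 | 867000.00 | 306000.00
semicircular top | 11349.00 | 85.00 | 96.08 | 964665.29 | 1090356.87
triangular fin | 525.00 | 181.67 | 10.00 | 95375.00 | 5250.00
hole | -314.16 | 85.00 | 34.00 | -26703.54 | -10681.42
Σ | 21759.84 |  |  | 1900336.76 | 1390925.46
x̄ = 1900336.76 / 21759.84 = 87.33 in
ȳ = 1390925.46 / 21759.84 = 63.92 in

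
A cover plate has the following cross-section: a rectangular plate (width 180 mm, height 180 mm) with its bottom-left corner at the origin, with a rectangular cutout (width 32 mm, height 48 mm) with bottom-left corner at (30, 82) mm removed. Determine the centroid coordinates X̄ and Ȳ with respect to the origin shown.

X̄ = 92.19 mm, Ȳ = 89.20 mm

plate: A = 180 × 180 = 32400.00, centroid at (90.00, 90.00).
hole: A = −(32 × 48) = -1536.00, centroid at (46.00, 106.00).
ΣA = 30864.00 mm², ΣAX̄ = 2845344.00 mm³, ΣAȲ = 2753184.00 mm³.
X̄ = 2845344.00/30864.00 = 92.19 mm; Ȳ = 2753184.00/30864.00 = 89.20 mm.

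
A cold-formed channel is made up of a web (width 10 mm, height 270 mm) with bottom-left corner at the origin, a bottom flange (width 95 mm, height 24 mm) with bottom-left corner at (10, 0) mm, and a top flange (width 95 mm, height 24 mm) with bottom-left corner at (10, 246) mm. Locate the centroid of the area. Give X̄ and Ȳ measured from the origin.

web: A = 10 × 270 = 2700.00, centroid at (5.00, 135.00).
bottom flange: A = 95 × 24 = 2280.00, centroid at (57.50, 12.00).
top flange: A = 95 × 24 = 2280.00, centroid at (57.50, 258.00).
ΣA = 7260.00 mm²
ΣAX̄ = (2700.00)(5.00) + (2280.00)(57.50) + (2280.00)(57.50) = 275700.00 mm³
ΣAȲ = (2700.00)(135.00) + (2280.00)(12.00) + (2280.00)(258.00) = 980100.00 mm³
X̄ = 275700.00 / 7260.00 = 37.98 mm
Ȳ = 980100.00 / 7260.00 = 135.00 mm

X̄ = 37.98 mm, Ȳ = 135.00 mm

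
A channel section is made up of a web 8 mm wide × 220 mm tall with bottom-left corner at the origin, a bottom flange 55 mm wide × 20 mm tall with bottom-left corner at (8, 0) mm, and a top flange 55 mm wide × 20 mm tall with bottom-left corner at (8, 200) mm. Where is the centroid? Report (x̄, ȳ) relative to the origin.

x̄ = 21.50 mm, ȳ = 110.00 mm

web: A = 8 × 220 = 1760.00, centroid at (4.00, 110.00).
bottom flange: A = 55 × 20 = 1100.00, centroid at (35.50, 10.00).
top flange: A = 55 × 20 = 1100.00, centroid at (35.50, 210.00).
ΣA = 3960.00 mm², ΣAx̄ = 85140.00 mm³, ΣAȳ = 435600.00 mm³.
x̄ = 85140.00/3960.00 = 21.50 mm; ȳ = 435600.00/3960.00 = 110.00 mm.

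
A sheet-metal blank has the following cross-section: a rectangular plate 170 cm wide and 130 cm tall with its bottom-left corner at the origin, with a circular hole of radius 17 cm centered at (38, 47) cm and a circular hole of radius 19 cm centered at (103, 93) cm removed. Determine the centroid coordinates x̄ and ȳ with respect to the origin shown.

plate: A = 170 × 130 = 22100.00, centroid at (85.00, 65.00).
hole 1: A = −π·17² = -907.92, centroid at (38.00, 47.00).
hole 2: A = −π·19² = -1134.11, centroid at (103.00, 93.00).
ΣA = 20057.96 cm², ΣAx̄ = 1727185.19 cm³, ΣAȳ = 1288355.06 cm³.
x̄ = 1727185.19/20057.96 = 86.11 cm; ȳ = 1288355.06/20057.96 = 64.23 cm.

x̄ = 86.11 cm, ȳ = 64.23 cm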